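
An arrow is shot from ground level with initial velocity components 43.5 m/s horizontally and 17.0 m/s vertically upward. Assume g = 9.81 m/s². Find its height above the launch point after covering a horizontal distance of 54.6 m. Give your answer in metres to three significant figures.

Time to reach x = 54.6 m: t = x/vₓ = 54.6/43.50 = 1.255 s.
Height: y = v_y0 t − ½ g t² = 17.00 × 1.255 − 4.905 × 1.255² = 21.34 − 7.728 = 13.61 m.

13.6 m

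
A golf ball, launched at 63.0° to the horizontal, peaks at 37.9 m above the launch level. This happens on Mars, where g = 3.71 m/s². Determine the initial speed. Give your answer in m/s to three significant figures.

18.8 m/s

At the peak v_y = 0, so v_y0 = √(2gH) = √(2 × 3.71 × 37.9) = 16.77 m/s.
v_y0 = v₀ sin θ ⇒ v₀ = 16.77 / sin 63.0° = 18.82 m/s.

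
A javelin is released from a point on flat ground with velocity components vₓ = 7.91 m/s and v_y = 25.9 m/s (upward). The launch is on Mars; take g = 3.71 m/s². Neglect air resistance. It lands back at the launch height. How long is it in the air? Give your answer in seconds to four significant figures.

13.96 s

It returns to y = 0 when t = 2 v_y0 / g = 2(25.90)/3.71 = 13.96 s.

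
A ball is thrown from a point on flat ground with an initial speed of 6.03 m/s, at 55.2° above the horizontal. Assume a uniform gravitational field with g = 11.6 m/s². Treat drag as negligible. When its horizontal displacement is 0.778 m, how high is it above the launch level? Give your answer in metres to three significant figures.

vₓ = 6.030 cos 55.2° = 3.441 m/s; v_y0 = 6.030 sin 55.2° = 4.952 m/s.
Time to reach x = 0.778 m: t = x/vₓ = 0.778/3.441 = 0.2261 s.
Height: y = v_y0 t − ½ g t² = 4.952 × 0.2261 − 5.800 × 0.2261² = 1.119 − 0.2964 = 0.8230 m.

0.823 m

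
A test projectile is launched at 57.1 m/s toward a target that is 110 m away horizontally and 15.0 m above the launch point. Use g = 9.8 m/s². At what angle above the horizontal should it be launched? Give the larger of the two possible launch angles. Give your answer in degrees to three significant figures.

Trajectory: y = x tanθ − g x² (1 + tan²θ)/(2v₀²). With x = 110, y = 15.0, v₀ = 57.1, g = 9.80:
18.18 tan²θ − 110 tanθ + (33.18) = 0.
tanθ = [110 ± √(110² − 4 × 18.18 × (33.18))] / (2 × 18.18) = (110 ± 98.42) / 36.37, giving tanθ = 0.3184 or 5.731.
θ = 17.66° or 80.10°; the larger is 80.10°.

80.1°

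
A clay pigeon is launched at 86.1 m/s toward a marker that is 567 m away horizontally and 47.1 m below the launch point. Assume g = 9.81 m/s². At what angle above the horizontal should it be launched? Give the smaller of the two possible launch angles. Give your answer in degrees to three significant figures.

Trajectory: y = x tanθ − g x² (1 + tan²θ)/(2v₀²). With x = 567, y = −47.1, v₀ = 86.1, g = 9.81:
212.7 tan²θ − 567 tanθ + (165.6) = 0.
tanθ = [567 ± √(567² − 4 × 212.7 × (165.6))] / (2 × 212.7) = (567 ± 424.9) / 425.4, giving tanθ = 0.3339 or 2.332.
θ = 18.47° or 66.79°; the smaller is 18.47°.

18.5°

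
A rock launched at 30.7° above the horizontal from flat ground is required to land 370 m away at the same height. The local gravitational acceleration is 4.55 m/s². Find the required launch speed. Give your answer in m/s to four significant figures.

On level ground R = v₀² sin 2θ / g ⇒ v₀ = √(gR / sin 2θ).
v₀ = √(4.55 × 370 / sin 61.40°) = √(1684 / 0.8780) = √1917.5 = 43.79 m/s.

43.79 m/s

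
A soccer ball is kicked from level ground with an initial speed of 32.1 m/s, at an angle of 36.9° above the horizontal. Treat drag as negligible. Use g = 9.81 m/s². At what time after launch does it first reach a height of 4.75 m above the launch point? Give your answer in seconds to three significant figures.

0.264 s

Resolve: vₓ = 32.10 cos 36.9° = 25.67 m/s and v_y0 = 32.10 sin 36.9° = 19.27 m/s.
Require v_y0 t − ½ g t² = 4.75, i.e. 4.905 t² − 19.27 t + 4.75 = 0.
t = [19.27 ± √(19.27² − 2·9.81·4.75)] / 9.81 = (19.27 ± 16.68) / 9.81, so t = 0.2642 s or t = 3.665 s.
The first (ascending) time is 0.2642 s.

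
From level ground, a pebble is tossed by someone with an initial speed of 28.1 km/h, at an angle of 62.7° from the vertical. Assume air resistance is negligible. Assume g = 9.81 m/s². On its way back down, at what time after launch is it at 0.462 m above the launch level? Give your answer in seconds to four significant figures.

Convert: 28.1 km/h = 28.1/3.6 = 7.806 m/s.
Horizontal component vₓ = 7.806 sin 62.7° = 6.936 m/s; vertical v_y0 = 7.806 cos 62.7° = 3.580 m/s.
Set y = v_y0 t − ½ g t² = 0.462: 4.905 t² − 3.580 t + 0.462 = 0.
t = [3.580 ± √(3.580² − 2·9.81·0.462)] / 9.81 = (3.580 ± 1.937) / 9.81, so t = 0.1675 s or t = 0.5624 s.
The descending-branch root is 0.5624 s.

0.5624 s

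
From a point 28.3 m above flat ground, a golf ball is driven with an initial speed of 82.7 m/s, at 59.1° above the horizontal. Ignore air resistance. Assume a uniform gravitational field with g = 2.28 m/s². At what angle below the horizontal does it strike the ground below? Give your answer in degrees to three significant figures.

Components: vₓ = 82.70 cos 59.1° = 42.47 m/s, v_y0 = 82.70 sin 59.1° = 70.96 m/s.
With up positive and y = 0 at the ground: y(t) = 28.3 + (70.96) t − 1.140 t². Setting y = 0 and taking the positive root: t = [70.96 + √(70.96² + 2·2.28·28.3)] / 2.28 = (70.96 + 71.87) / 2.28 = 62.64 s.
At impact: v_y = v_y0 − g t = −71.87 m/s; vₓ = 42.47 m/s.
Angle below horizontal: arctan(|v_y|/vₓ) = arctan(71.87/42.47) = 59.42°.

59.4°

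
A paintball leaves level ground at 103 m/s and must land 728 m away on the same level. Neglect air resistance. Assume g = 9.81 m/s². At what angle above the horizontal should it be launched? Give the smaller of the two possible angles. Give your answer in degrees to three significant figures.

R = v₀² sin 2θ / g gives sin 2θ = gR/v₀² = 9.81·728/103² = 0.6732.
2θ = 42.31° or 180° − 42.31° = 137.7°, so θ = 21.16° or 68.84°.
The smaller angle is 21.16°.

21.2°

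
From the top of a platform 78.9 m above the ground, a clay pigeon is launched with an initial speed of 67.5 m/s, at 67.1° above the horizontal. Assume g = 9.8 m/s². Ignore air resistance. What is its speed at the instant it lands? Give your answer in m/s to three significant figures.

78.1 m/s

Horizontal component vₓ = 67.50 cos 67.1° = 26.27 m/s; vertical v_y0 = 67.50 sin 67.1° = 62.18 m/s.
With up positive and y = 0 at the ground: y(t) = 78.9 + (62.18) t − 4.900 t². Setting y = 0 and taking the positive root: t = [62.18 + √(62.18² + 2·9.80·78.9)] / 9.80 = (62.18 + 73.57) / 9.80 = 13.85 s.
Vertical velocity at impact: v_y = v_y0 − g t = 62.18 − 9.80 × 13.85 = −73.57 m/s.
Speed: |v| = √(vₓ² + v_y²) = √(26.27² + 73.57²) = 78.12 m/s.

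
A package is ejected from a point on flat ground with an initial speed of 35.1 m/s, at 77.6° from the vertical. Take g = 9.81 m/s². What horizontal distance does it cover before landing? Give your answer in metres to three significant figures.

Components: vₓ = 35.10 sin 77.6° = 34.28 m/s, v_y0 = 35.10 cos 77.6° = 7.537 m/s.
Flight time T = 2 v_y0 / g = 1.537 s.
Horizontal distance R = vₓ T = 34.28 × 1.537 = 52.68 m.

52.7 m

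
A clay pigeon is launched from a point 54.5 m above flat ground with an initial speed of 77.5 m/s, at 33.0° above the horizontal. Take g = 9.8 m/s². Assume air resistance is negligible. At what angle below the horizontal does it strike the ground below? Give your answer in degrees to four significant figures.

39.40°

Horizontal component vₓ = 77.50 cos 33.0° = 65.00 m/s; vertical v_y0 = 77.50 sin 33.0° = 42.21 m/s.
The projectile lands when y = 54.5 + (42.21) t − ½·9.80·t² = 0. Positive root: t = (42.21 + √(42.21² + 2·9.80·54.5)) / 9.80 = (42.21 + 53.38) / 9.80 = 9.754 s.
At impact: v_y = v_y0 − g t = −53.38 m/s; vₓ = 65.00 m/s.
Angle below horizontal: arctan(|v_y|/vₓ) = arctan(53.38/65.00) = 39.40°.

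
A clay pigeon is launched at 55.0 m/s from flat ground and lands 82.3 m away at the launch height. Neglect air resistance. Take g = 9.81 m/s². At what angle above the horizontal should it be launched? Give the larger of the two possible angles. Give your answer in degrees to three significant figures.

R = v₀² sin 2θ / g gives sin 2θ = gR/v₀² = 9.81·82.3/55.0² = 0.2669.
2θ = 15.48° or 180° − 15.48° = 164.5°, so θ = 7.740° or 82.26°.
The larger angle is 82.26°.

82.3°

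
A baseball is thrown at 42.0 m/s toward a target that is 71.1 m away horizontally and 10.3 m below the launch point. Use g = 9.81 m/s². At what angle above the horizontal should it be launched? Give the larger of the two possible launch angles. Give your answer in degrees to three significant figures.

78.7°

Trajectory: y = x tanθ − g x² (1 + tan²θ)/(2v₀²). With x = 71.1, y = −10.3, v₀ = 42.0, g = 9.81:
14.06 tan²θ − 71.1 tanθ + (3.757) = 0.
tanθ = [71.1 ± √(71.1² − 4 × 14.06 × (3.757))] / (2 × 14.06) = (71.1 ± 69.60) / 28.11, giving tanθ = 0.05340 or 5.005.
θ = 3.057° or 78.70°; the larger is 78.70°.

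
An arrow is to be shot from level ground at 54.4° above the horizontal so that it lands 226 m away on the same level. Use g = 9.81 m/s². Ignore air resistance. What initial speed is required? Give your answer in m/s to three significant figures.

48.4 m/s

On level ground R = v₀² sin 2θ / g ⇒ v₀ = √(gR / sin 2θ).
v₀ = √(9.81 × 226 / sin 108.8°) = √(2217 / 0.9466) = √2342.0 = 48.39 m/s.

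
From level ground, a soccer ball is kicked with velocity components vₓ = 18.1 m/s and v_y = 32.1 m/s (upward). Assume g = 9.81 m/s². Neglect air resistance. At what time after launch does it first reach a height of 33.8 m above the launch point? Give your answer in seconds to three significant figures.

Require v_y0 t − ½ g t² = 33.8, i.e. 4.905 t² − 32.10 t + 33.8 = 0.
t = [32.10 ± √(32.10² − 2·9.81·33.8)] / 9.81 = (32.10 ± 19.16) / 9.81, so t = 1.319 s or t = 5.226 s.
The first (ascending) time is 1.319 s.

1.32 s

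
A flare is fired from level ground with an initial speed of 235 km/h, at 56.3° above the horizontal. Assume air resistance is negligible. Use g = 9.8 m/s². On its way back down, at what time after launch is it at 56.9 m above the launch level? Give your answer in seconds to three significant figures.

Convert: 235 km/h = 235/3.6 = 65.28 m/s.
Resolve: vₓ = 65.28 cos 56.3° = 36.22 m/s and v_y0 = 65.28 sin 56.3° = 54.31 m/s.
Require v_y0 t − ½ g t² = 56.9, i.e. 4.900 t² − 54.31 t + 56.9 = 0.
t = [54.31 ± √(54.31² − 2·9.80·56.9)] / 9.80 = (54.31 ± 42.83) / 9.80, so t = 1.172 s or t = 9.912 s.
The descending-branch root is 9.912 s.

9.91 s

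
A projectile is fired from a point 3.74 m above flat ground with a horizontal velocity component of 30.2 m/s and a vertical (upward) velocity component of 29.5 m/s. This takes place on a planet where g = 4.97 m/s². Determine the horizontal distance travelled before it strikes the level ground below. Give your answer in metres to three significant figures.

362 m

The projectile lands when y = 3.74 + (29.50) t − ½·4.97·t² = 0. Positive root: t = (29.50 + √(29.50² + 2·4.97·3.74)) / 4.97 = (29.50 + 30.12) / 4.97 = 12.00 s.
Horizontal distance: R = vₓ t = 30.20 × 12.00 = 362.3 m.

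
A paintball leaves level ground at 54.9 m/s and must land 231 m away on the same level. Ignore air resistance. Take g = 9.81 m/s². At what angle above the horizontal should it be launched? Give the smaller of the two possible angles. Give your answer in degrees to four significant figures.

R = v₀² sin 2θ / g gives sin 2θ = gR/v₀² = 9.81·231/54.9² = 0.7519.
2θ = 48.75° or 180° − 48.75° = 131.2°, so θ = 24.38° or 65.62°.
The smaller angle is 24.38°.

24.38°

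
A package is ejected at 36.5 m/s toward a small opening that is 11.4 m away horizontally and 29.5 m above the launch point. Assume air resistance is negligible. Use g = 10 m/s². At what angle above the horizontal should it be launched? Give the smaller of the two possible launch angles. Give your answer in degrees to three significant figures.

71.7°

Trajectory: y = x tanθ − g x² (1 + tan²θ)/(2v₀²). With x = 11.4, y = 29.5, v₀ = 36.5, g = 10.0:
0.4877 tan²θ − 11.4 tanθ + (29.99) = 0.
tanθ = [11.4 ± √(11.4² − 4 × 0.4877 × (29.99))] / (2 × 0.4877) = (11.4 ± 8.453) / 0.9755, giving tanθ = 3.021 or 20.35.
θ = 71.68° or 87.19°; the smaller is 71.68°.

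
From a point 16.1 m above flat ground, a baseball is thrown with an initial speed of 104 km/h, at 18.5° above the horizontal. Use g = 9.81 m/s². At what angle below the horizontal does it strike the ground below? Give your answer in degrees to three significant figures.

Convert: 104 km/h = 104/3.6 = 28.89 m/s.
vₓ = 28.89 cos 18.5° = 27.40 m/s; v_y0 = 28.89 sin 18.5° = 9.167 m/s.
Vertical motion (up positive, ground at y = 0): 4.905 t² − (9.167) t − 16.1 = 0, so t = (9.167 + √(9.167² + 2·9.81·16.1)) / 9.81 = (9.167 + 20.00) / 9.81 = 2.973 s.
At impact: v_y = v_y0 − g t = −20.00 m/s; vₓ = 27.40 m/s.
Angle below horizontal: arctan(|v_y|/vₓ) = arctan(20.00/27.40) = 36.13°.

36.1°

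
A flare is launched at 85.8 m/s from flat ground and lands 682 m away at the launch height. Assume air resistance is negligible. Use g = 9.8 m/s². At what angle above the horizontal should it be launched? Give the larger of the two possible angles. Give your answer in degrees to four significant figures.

R = v₀² sin 2θ / g gives sin 2θ = gR/v₀² = 9.80·682/85.8² = 0.9079.
2θ = 65.22° or 180° − 65.22° = 114.8°, so θ = 32.61° or 57.39°.
The larger angle is 57.39°.

57.39°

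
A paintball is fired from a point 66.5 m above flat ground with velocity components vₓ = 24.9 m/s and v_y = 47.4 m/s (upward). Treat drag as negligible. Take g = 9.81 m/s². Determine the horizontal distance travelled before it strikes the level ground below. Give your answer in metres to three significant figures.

Vertical motion (up positive, ground at y = 0): 4.905 t² − (47.40) t − 66.5 = 0, so t = (47.40 + √(47.40² + 2·9.81·66.5)) / 9.81 = (47.40 + 59.59) / 9.81 = 10.91 s.
Horizontal distance: R = vₓ t = 24.90 × 10.91 = 271.6 m.

272 m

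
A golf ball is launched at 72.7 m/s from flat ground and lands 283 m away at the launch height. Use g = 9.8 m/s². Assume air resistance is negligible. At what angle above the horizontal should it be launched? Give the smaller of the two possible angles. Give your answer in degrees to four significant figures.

15.83°

R = v₀² sin 2θ / g gives sin 2θ = gR/v₀² = 9.80·283/72.7² = 0.5247.
2θ = 31.65° or 180° − 31.65° = 148.3°, so θ = 15.83° or 74.17°.
The smaller angle is 15.83°.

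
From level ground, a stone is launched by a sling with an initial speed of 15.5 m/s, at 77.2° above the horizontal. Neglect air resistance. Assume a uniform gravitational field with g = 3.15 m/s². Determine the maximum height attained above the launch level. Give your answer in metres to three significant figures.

Resolve: vₓ = 15.50 cos 77.2° = 3.434 m/s and v_y0 = 15.50 sin 77.2° = 15.11 m/s.
Peak height H = v_y0² / (2g) = 228.46 / 6.300 = 36.26 m.

36.3 m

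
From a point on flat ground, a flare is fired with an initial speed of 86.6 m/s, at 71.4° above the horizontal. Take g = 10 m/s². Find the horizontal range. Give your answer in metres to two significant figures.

vₓ = 86.60 cos 71.4° = 27.62 m/s; v_y0 = 86.60 sin 71.4° = 82.08 m/s.
Flight time T = 2 v_y0 / g = 16.42 s.
Horizontal distance R = vₓ T = 27.62 × 16.42 = 453.4 m.

450 m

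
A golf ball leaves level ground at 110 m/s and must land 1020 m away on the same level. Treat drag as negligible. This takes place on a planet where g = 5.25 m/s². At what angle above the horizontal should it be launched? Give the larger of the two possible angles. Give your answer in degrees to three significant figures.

76.9°

R = v₀² sin 2θ / g gives sin 2θ = gR/v₀² = 5.25·1020/110² = 0.4426.
2θ = 26.27° or 180° − 26.27° = 153.7°, so θ = 13.13° or 76.87°.
The larger angle is 76.87°.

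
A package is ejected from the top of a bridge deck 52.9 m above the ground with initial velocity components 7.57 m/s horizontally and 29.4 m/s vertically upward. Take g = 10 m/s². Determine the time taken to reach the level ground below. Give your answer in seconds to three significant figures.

The projectile lands when y = 52.9 + (29.40) t − ½·10.0·t² = 0. Positive root: t = (29.40 + √(29.40² + 2·10.0·52.9)) / 10.0 = (29.40 + 43.84) / 10.0 = 7.324 s.

7.32 s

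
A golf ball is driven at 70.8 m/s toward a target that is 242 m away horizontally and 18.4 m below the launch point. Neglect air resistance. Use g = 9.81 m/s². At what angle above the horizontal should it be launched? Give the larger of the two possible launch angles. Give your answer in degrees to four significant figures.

Trajectory: y = x tanθ − g x² (1 + tan²θ)/(2v₀²). With x = 242, y = −18.4, v₀ = 70.8, g = 9.81:
57.31 tan²θ − 242 tanθ + (38.91) = 0.
tanθ = [242 ± √(242² − 4 × 57.31 × (38.91))] / (2 × 57.31) = (242 ± 222.8) / 114.6, giving tanθ = 0.1674 or 4.056.
θ = 9.504° or 76.15°; the larger is 76.15°.

76.15°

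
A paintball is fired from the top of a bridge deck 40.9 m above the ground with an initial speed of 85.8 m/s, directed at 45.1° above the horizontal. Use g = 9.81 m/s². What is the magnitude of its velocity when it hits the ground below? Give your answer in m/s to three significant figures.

Resolve: vₓ = 85.80 cos 45.1° = 60.56 m/s and v_y0 = 85.80 sin 45.1° = 60.78 m/s.
Vertical motion (up positive, ground at y = 0): 4.905 t² − (60.78) t − 40.9 = 0, so t = (60.78 + √(60.78² + 2·9.81·40.9)) / 9.81 = (60.78 + 67.05) / 9.81 = 13.03 s.
Vertical velocity at impact: v_y = v_y0 − g t = 60.78 − 9.81 × 13.03 = −67.05 m/s.
Speed: |v| = √(vₓ² + v_y²) = √(60.56² + 67.05²) = 90.36 m/s.

90.4 m/s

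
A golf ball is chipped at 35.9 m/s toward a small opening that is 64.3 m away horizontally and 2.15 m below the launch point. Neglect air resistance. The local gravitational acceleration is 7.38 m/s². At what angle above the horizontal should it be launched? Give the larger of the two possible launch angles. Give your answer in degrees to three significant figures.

79.3°

Trajectory: y = x tanθ − g x² (1 + tan²θ)/(2v₀²). With x = 64.3, y = −2.15, v₀ = 35.9, g = 7.38:
11.84 tan²θ − 64.3 tanθ + (9.687) = 0.
tanθ = [64.3 ± √(64.3² − 4 × 11.84 × (9.687))] / (2 × 11.84) = (64.3 ± 60.63) / 23.67, giving tanθ = 0.1551 or 5.277.
θ = 8.816° or 79.27°; the larger is 79.27°.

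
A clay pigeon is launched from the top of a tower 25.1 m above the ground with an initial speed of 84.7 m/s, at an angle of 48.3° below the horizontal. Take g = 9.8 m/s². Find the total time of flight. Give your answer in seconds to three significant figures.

Resolve: vₓ = 84.70 cos 48.3° = 56.35 m/s and v_y0 = −63.24 m/s (downward).
With up positive and y = 0 at the ground: y(t) = 25.1 + (−63.24) t − 4.900 t². Setting y = 0 and taking the positive root: t = [−63.24 + √(63.24² + 2·9.80·25.1)] / 9.80 = (−63.24 + 67.02) / 9.80 = 0.3854 s.

0.385 s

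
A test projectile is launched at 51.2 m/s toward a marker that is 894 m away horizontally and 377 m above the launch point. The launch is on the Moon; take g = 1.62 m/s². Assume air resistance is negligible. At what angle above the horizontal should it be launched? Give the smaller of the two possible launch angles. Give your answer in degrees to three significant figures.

43.4°

Trajectory: y = x tanθ − g x² (1 + tan²θ)/(2v₀²). With x = 894, y = 377, v₀ = 51.2, g = 1.62:
247.0 tan²θ − 894 tanθ + (624.0) = 0.
tanθ = [894 ± √(894² − 4 × 247.0 × (624.0))] / (2 × 247.0) = (894 ± 427.6) / 493.9, giving tanθ = 0.9442 or 2.676.
θ = 43.36° or 69.51°; the smaller is 43.36°.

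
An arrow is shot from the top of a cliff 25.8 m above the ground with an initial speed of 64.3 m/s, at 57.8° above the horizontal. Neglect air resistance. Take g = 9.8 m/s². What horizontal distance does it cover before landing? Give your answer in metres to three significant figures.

Components: vₓ = 64.30 cos 57.8° = 34.26 m/s, v_y0 = 64.30 sin 57.8° = 54.41 m/s.
Vertical motion (up positive, ground at y = 0): 4.900 t² − (54.41) t − 25.8 = 0, so t = (54.41 + √(54.41² + 2·9.80·25.8)) / 9.80 = (54.41 + 58.87) / 9.80 = 11.56 s.
Horizontal distance: R = vₓ t = 34.26 × 11.56 = 396.1 m.

396 m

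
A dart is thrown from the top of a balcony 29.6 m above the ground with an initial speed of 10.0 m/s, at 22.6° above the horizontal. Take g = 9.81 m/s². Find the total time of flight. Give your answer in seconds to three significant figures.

vₓ = 10.00 cos 22.6° = 9.232 m/s; v_y0 = 10.00 sin 22.6° = 3.843 m/s.
The projectile lands when y = 29.6 + (3.843) t − ½·9.81·t² = 0. Positive root: t = (3.843 + √(3.843² + 2·9.81·29.6)) / 9.81 = (3.843 + 24.40) / 9.81 = 2.879 s.

2.88 s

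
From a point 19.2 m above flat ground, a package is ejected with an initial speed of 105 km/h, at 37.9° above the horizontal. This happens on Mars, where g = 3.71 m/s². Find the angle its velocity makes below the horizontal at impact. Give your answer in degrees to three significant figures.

43.1°

Convert: 105 km/h = 105/3.6 = 29.17 m/s.
Horizontal component vₓ = 29.17 cos 37.9° = 23.01 m/s; vertical v_y0 = 29.17 sin 37.9° = 17.92 m/s.
Vertical motion (up positive, ground at y = 0): 1.855 t² − (17.92) t − 19.2 = 0, so t = (17.92 + √(17.92² + 2·3.71·19.2)) / 3.71 = (17.92 + 21.53) / 3.71 = 10.63 s.
At impact: v_y = v_y0 − g t = −21.53 m/s; vₓ = 23.01 m/s.
Angle below horizontal: arctan(|v_y|/vₓ) = arctan(21.53/23.01) = 43.09°.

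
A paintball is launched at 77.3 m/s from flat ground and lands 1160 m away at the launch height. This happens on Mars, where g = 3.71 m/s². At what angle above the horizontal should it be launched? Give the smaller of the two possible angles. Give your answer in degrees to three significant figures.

23.0°

R = v₀² sin 2θ / g gives sin 2θ = gR/v₀² = 3.71·1160/77.3² = 0.7202.
2θ = 46.07° or 180° − 46.07° = 133.9°, so θ = 23.04° or 66.96°.
The smaller angle is 23.04°.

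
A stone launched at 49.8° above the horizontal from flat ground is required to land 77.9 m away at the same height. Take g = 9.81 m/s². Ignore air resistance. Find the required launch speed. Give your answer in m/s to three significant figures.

On level ground R = v₀² sin 2θ / g ⇒ v₀ = √(gR / sin 2θ).
v₀ = √(9.81 × 77.9 / sin 99.60°) = √(764.2 / 0.9860) = √775.05 = 27.84 m/s.

27.8 m/s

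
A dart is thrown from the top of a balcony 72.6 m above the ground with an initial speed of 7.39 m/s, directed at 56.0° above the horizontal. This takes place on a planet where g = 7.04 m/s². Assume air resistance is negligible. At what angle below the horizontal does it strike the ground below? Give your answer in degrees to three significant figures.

82.8°

vₓ = 7.390 cos 56.0° = 4.132 m/s; v_y0 = 7.390 sin 56.0° = 6.127 m/s.
Vertical motion (up positive, ground at y = 0): 3.520 t² − (6.127) t − 72.6 = 0, so t = (6.127 + √(6.127² + 2·7.04·72.6)) / 7.04 = (6.127 + 32.55) / 7.04 = 5.494 s.
At impact: v_y = v_y0 − g t = −32.55 m/s; vₓ = 4.132 m/s.
Angle below horizontal: arctan(|v_y|/vₓ) = arctan(32.55/4.132) = 82.77°.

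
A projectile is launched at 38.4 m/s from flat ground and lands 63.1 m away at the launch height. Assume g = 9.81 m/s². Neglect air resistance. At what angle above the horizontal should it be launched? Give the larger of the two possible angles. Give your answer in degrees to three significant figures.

From R = (v₀²/g) sin 2θ: sin 2θ = 9.81 × 63.1 / 1474.6 = 0.4198.
2θ = 24.82° or 180° − 24.82° = 155.2°, so θ = 12.41° or 77.59°.
The larger angle is 77.59°.

77.6°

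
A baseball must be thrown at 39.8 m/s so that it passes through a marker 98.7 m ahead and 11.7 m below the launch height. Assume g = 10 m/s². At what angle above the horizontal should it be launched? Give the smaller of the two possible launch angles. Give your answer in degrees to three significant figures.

11.7°

Trajectory: y = x tanθ − g x² (1 + tan²θ)/(2v₀²). With x = 98.7, y = −11.7, v₀ = 39.8, g = 10.0:
30.75 tan²θ − 98.7 tanθ + (19.05) = 0.
tanθ = [98.7 ± √(98.7² − 4 × 30.75 × (19.05))] / (2 × 30.75) = (98.7 ± 86.02) / 61.50, giving tanθ = 0.2063 or 3.004.
θ = 11.65° or 71.59°; the smaller is 11.65°.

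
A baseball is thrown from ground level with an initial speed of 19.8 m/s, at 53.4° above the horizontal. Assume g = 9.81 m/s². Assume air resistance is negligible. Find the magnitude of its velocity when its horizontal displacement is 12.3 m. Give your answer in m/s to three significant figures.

13.1 m/s

vₓ = 19.80 cos 53.4° = 11.81 m/s; v_y0 = 19.80 sin 53.4° = 15.90 m/s.
Time to reach x = 12.3 m: t = x/vₓ = 12.3/11.81 = 1.042 s.
Vertical velocity there: v_y = v_y0 − g t = 15.90 − 9.81 × 1.042 = 5.675 m/s.
Speed: √(vₓ² + v_y²) = √(11.81² + 5.675²) = 13.10 m/s.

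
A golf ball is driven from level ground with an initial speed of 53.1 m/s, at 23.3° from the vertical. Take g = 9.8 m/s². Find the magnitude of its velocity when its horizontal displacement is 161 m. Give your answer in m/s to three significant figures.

Resolve: vₓ = 53.10 sin 23.3° = 21.00 m/s and v_y0 = 53.10 cos 23.3° = 48.77 m/s.
At x = 161 m, t = x/vₓ = 161/21.00 = 7.665 s.
Vertical velocity there: v_y = v_y0 − g t = 48.77 − 9.80 × 7.665 = −26.35 m/s.
Speed: √(vₓ² + v_y²) = √(21.00² + 26.35²) = 33.70 m/s.

33.7 m/s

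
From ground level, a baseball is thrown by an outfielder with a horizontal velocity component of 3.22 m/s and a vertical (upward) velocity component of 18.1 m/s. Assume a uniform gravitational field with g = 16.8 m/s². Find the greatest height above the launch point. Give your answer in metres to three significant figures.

At the apex v_y = 0, so H = v_y0²/(2g) = 18.10²/33.60 = 9.750 m.

9.75 m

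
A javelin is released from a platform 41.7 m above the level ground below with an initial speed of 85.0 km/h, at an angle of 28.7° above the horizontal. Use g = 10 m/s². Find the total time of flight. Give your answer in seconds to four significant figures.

4.236 s

Convert: 85.0 km/h = 85.0/3.6 = 23.61 m/s.
Resolve: vₓ = 23.61 cos 28.7° = 20.71 m/s and v_y0 = 23.61 sin 28.7° = 11.34 m/s.
With up positive and y = 0 at the ground: y(t) = 41.7 + (11.34) t − 5.000 t². Setting y = 0 and taking the positive root: t = [11.34 + √(11.34² + 2·10.0·41.7)] / 10.0 = (11.34 + 31.03) / 10.0 = 4.236 s.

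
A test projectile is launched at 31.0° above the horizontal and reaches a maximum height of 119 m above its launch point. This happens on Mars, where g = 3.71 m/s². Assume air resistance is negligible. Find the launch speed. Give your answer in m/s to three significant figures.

57.7 m/s

At the peak v_y = 0, so v_y0 = √(2gH) = √(2 × 3.71 × 119) = 29.71 m/s.
v_y0 = v₀ sin θ ⇒ v₀ = 29.71 / sin 31.0° = 57.69 m/s.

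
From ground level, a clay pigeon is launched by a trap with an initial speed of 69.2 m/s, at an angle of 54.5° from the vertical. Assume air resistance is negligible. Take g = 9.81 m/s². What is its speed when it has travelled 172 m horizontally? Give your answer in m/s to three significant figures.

57.3 m/s

vₓ = 69.20 sin 54.5° = 56.34 m/s; v_y0 = 69.20 cos 54.5° = 40.18 m/s.
x = vₓ t ⇒ t = 172/56.34 = 3.053 s.
Vertical velocity there: v_y = v_y0 − g t = 40.18 − 9.81 × 3.053 = 10.23 m/s.
Speed: √(vₓ² + v_y²) = √(56.34² + 10.23²) = 57.26 m/s.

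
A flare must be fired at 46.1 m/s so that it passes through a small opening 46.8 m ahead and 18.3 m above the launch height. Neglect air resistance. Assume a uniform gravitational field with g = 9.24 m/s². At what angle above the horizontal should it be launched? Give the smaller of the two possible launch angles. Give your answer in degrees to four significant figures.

27.49°

Trajectory: y = x tanθ − g x² (1 + tan²θ)/(2v₀²). With x = 46.8, y = 18.3, v₀ = 46.1, g = 9.24:
4.761 tan²θ − 46.8 tanθ + (23.06) = 0.
tanθ = [46.8 ± √(46.8² − 4 × 4.761 × (23.06))] / (2 × 4.761) = (46.8 ± 41.85) / 9.523, giving tanθ = 0.5203 or 9.309.
θ = 27.49° or 83.87°; the smaller is 27.49°.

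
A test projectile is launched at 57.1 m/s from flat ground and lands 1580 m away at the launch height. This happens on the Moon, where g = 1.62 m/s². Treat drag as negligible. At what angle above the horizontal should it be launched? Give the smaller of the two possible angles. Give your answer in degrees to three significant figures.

25.9°

Level-ground range R = v₀² sin(2θ)/g ⇒ sin(2θ) = gR/v₀² = 1.62 × 1580 / 57.1² = 0.7851.
2θ = 51.73° or 180° − 51.73° = 128.3°, so θ = 25.86° or 64.14°.
The smaller angle is 25.86°.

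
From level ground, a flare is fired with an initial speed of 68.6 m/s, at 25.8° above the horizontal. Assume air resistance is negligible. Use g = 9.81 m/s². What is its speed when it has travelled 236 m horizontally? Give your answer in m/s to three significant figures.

Resolve: vₓ = 68.60 cos 25.8° = 61.76 m/s and v_y0 = 68.60 sin 25.8° = 29.86 m/s.
Time to reach x = 236 m: t = x/vₓ = 236/61.76 = 3.821 s.
Vertical velocity there: v_y = v_y0 − g t = 29.86 − 9.81 × 3.821 = −7.628 m/s.
Speed: √(vₓ² + v_y²) = √(61.76² + 7.628²) = 62.23 m/s.

62.2 m/s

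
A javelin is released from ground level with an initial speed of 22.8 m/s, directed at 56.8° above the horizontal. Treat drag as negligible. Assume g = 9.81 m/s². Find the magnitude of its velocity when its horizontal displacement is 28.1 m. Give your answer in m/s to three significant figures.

12.8 m/s

Horizontal component vₓ = 22.80 cos 56.8° = 12.48 m/s; vertical v_y0 = 22.80 sin 56.8° = 19.08 m/s.
Time to reach x = 28.1 m: t = x/vₓ = 28.1/12.48 = 2.251 s.
Vertical velocity there: v_y = v_y0 − g t = 19.08 − 9.81 × 2.251 = −3.002 m/s.
Speed: √(vₓ² + v_y²) = √(12.48² + 3.002²) = 12.84 m/s.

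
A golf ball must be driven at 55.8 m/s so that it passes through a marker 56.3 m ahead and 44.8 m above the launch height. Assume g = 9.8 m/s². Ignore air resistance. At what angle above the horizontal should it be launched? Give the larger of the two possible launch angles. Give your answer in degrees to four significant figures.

Trajectory: y = x tanθ − g x² (1 + tan²θ)/(2v₀²). With x = 56.3, y = 44.8, v₀ = 55.8, g = 9.80:
4.988 tan²θ − 56.3 tanθ + (49.79) = 0.
tanθ = [56.3 ± √(56.3² − 4 × 4.988 × (49.79))] / (2 × 4.988) = (56.3 ± 46.65) / 9.976, giving tanθ = 0.9672 or 10.32.
θ = 44.05° or 84.47°; the larger is 84.47°.

84.47°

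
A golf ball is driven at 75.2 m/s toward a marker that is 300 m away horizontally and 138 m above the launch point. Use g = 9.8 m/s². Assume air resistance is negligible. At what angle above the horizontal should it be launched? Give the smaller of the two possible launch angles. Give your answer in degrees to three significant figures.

43.8°

Trajectory: y = x tanθ − g x² (1 + tan²θ)/(2v₀²). With x = 300, y = 138, v₀ = 75.2, g = 9.80:
77.98 tan²θ − 300 tanθ + (216.0) = 0.
tanθ = [300 ± √(300² − 4 × 77.98 × (216.0))] / (2 × 77.98) = (300 ± 150.4) / 156.0, giving tanθ = 0.9590 or 2.888.
θ = 43.80° or 70.90°; the smaller is 43.80°.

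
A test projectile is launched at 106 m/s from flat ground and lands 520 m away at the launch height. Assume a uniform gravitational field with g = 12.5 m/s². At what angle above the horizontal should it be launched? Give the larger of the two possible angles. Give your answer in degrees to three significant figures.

72.3°

From R = (v₀²/g) sin 2θ: sin 2θ = 12.5 × 520 / 11236 = 0.5785.
2θ = 35.34° or 180° − 35.34° = 144.7°, so θ = 17.67° or 72.33°.
The larger angle is 72.33°.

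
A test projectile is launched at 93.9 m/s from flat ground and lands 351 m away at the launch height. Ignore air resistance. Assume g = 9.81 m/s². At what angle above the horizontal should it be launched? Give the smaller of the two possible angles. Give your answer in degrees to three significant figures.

R = v₀² sin 2θ / g gives sin 2θ = gR/v₀² = 9.81·351/93.9² = 0.3905.
2θ = 22.99° or 180° − 22.99° = 157.0°, so θ = 11.49° or 78.51°.
The smaller angle is 11.49°.

11.5°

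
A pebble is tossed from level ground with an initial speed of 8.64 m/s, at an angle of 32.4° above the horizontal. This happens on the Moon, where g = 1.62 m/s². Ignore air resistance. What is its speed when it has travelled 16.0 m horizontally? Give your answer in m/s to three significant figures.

7.37 m/s

vₓ = 8.640 cos 32.4° = 7.295 m/s; v_y0 = 8.640 sin 32.4° = 4.630 m/s.
x = vₓ t ⇒ t = 16.0/7.295 = 2.193 s.
Vertical velocity there: v_y = v_y0 − g t = 4.630 − 1.62 × 2.193 = 1.076 m/s.
Speed: √(vₓ² + v_y²) = √(7.295² + 1.076²) = 7.374 m/s.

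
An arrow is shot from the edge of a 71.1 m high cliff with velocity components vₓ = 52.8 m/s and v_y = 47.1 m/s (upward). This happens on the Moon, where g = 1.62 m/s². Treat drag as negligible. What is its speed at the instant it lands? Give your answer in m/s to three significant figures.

Vertical motion (up positive, ground at y = 0): 0.8100 t² − (47.10) t − 71.1 = 0, so t = (47.10 + √(47.10² + 2·1.62·71.1)) / 1.62 = (47.10 + 49.49) / 1.62 = 59.62 s.
Vertical velocity at impact: v_y = v_y0 − g t = 47.10 − 1.62 × 59.62 = −49.49 m/s.
Speed: |v| = √(vₓ² + v_y²) = √(52.80² + 49.49²) = 72.36 m/s.

72.4 m/s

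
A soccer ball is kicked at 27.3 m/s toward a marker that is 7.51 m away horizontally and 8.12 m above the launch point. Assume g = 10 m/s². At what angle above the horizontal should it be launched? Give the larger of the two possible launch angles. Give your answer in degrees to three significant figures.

Trajectory: y = x tanθ − g x² (1 + tan²θ)/(2v₀²). With x = 7.51, y = 8.12, v₀ = 27.3, g = 10.0:
0.3784 tan²θ − 7.51 tanθ + (8.498) = 0.
tanθ = [7.51 ± √(7.51² − 4 × 0.3784 × (8.498))] / (2 × 0.3784) = (7.51 ± 6.598) / 0.7568, giving tanθ = 1.205 or 18.64.
θ = 50.31° or 86.93°; the larger is 86.93°.

86.9°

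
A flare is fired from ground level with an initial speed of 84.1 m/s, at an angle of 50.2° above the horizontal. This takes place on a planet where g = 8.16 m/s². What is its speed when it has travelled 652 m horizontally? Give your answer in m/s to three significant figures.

Horizontal component vₓ = 84.10 cos 50.2° = 53.83 m/s; vertical v_y0 = 84.10 sin 50.2° = 64.61 m/s.
x = vₓ t ⇒ t = 652/53.83 = 12.11 s.
Vertical velocity there: v_y = v_y0 − g t = 64.61 − 8.16 × 12.11 = −34.22 m/s.
Speed: √(vₓ² + v_y²) = √(53.83² + 34.22²) = 63.79 m/s.

63.8 m/s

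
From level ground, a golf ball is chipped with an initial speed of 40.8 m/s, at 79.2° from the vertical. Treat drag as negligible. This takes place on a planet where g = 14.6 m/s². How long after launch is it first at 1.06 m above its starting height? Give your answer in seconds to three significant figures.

0.164 s

Resolve: vₓ = 40.80 sin 79.2° = 40.08 m/s and v_y0 = 40.80 cos 79.2° = 7.645 m/s.
Require v_y0 t − ½ g t² = 1.06, i.e. 7.300 t² − 7.645 t + 1.06 = 0.
t = [7.645 ± √(7.645² − 2·14.6·1.06)] / 14.6 = (7.645 ± 5.244) / 14.6, so t = 0.1645 s or t = 0.8828 s.
The first (ascending) time is 0.1645 s.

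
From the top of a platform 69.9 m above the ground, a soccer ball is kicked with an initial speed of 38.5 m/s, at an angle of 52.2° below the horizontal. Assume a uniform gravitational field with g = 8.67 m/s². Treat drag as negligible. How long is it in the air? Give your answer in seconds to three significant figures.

1.82 s

Horizontal component vₓ = 38.50 cos 52.2° = 23.60 m/s; vertical v_y0 = −30.42 m/s (downward).
Vertical motion (up positive, ground at y = 0): 4.335 t² − (−30.42) t − 69.9 = 0, so t = (−30.42 + √(30.42² + 2·8.67·69.9)) / 8.67 = (−30.42 + 46.23) / 8.67 = 1.824 s.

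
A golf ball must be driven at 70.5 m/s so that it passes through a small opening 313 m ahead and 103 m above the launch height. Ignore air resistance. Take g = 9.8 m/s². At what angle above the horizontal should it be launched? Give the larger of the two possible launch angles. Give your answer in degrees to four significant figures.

Trajectory: y = x tanθ − g x² (1 + tan²θ)/(2v₀²). With x = 313, y = 103, v₀ = 70.5, g = 9.80:
96.58 tan²θ − 313 tanθ + (199.6) = 0.
tanθ = [313 ± √(313² − 4 × 96.58 × (199.6))] / (2 × 96.58) = (313 ± 144.4) / 193.2, giving tanθ = 0.8726 or 2.368.
θ = 41.11° or 67.11°; the larger is 67.11°.

67.11°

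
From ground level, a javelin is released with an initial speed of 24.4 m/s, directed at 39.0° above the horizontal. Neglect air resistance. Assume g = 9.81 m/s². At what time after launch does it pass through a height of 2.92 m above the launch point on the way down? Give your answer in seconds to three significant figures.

2.93 s

Horizontal component vₓ = 24.40 cos 39.0° = 18.96 m/s; vertical v_y0 = 24.40 sin 39.0° = 15.36 m/s.
Height y(t) = 15.36 t − 4.905 t² = 2.92 gives 4.905 t² − 15.36 t + 2.92 = 0.
Quadratic formula: t = (15.36 ± √178.50) / 9.81 = (15.36 ± 13.36) / 9.81 → t = 0.2034 s or 2.927 s.
The descending-branch root is 2.927 s.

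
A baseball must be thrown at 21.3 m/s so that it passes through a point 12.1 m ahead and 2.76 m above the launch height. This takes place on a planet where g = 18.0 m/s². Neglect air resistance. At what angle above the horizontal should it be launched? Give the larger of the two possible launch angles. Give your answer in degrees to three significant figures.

74.6°

Trajectory: y = x tanθ − g x² (1 + tan²θ)/(2v₀²). With x = 12.1, y = 2.76, v₀ = 21.3, g = 18.0:
2.904 tan²θ − 12.1 tanθ + (5.664) = 0.
tanθ = [12.1 ± √(12.1² − 4 × 2.904 × (5.664))] / (2 × 2.904) = (12.1 ± 8.978) / 5.809, giving tanθ = 0.5375 or 3.629.
θ = 28.26° or 74.59°; the larger is 74.59°.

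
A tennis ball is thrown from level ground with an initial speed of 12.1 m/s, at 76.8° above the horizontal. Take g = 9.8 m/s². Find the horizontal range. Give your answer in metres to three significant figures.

Components: vₓ = 12.10 cos 76.8° = 2.763 m/s, v_y0 = 12.10 sin 76.8° = 11.78 m/s.
Flight time T = 2 v_y0 / g = 2.404 s.
Range: R = vₓ T = 2.763 × 2.404 = 6.643 m.

6.64 m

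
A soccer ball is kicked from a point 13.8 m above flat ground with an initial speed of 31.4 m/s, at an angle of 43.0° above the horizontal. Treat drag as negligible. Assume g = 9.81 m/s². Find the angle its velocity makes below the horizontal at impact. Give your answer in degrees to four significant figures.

Horizontal component vₓ = 31.40 cos 43.0° = 22.96 m/s; vertical v_y0 = 31.40 sin 43.0° = 21.41 m/s.
With up positive and y = 0 at the ground: y(t) = 13.8 + (21.41) t − 4.905 t². Setting y = 0 and taking the positive root: t = [21.41 + √(21.41² + 2·9.81·13.8)] / 9.81 = (21.41 + 27.01) / 9.81 = 4.936 s.
At impact: v_y = v_y0 − g t = −27.01 m/s; vₓ = 22.96 m/s.
Angle below horizontal: arctan(|v_y|/vₓ) = arctan(27.01/22.96) = 49.62°.

49.62°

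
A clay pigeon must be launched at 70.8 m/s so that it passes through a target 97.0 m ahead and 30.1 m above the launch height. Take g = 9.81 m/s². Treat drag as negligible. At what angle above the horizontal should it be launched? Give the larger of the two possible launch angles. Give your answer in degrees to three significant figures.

84.4°

Trajectory: y = x tanθ − g x² (1 + tan²θ)/(2v₀²). With x = 97.0, y = 30.1, v₀ = 70.8, g = 9.81:
9.207 tan²θ − 97.0 tanθ + (39.31) = 0.
tanθ = [97.0 ± √(97.0² − 4 × 9.207 × (39.31))] / (2 × 9.207) = (97.0 ± 89.23) / 18.41, giving tanθ = 0.4221 or 10.11.
θ = 22.89° or 84.35°; the larger is 84.35°.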